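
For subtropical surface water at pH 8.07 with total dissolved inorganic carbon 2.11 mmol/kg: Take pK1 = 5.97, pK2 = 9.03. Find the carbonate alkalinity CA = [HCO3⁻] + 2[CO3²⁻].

CA = [HCO3⁻] + 2[CO3²⁻] = (α₁ + 2α₂)·DIC
At pH 8.07: [H⁺]/K1 = 10^-2.10 = 0.0079433, K2/[H⁺] = 10^-0.96 = 0.10965
α₁ = 1/(1 + 0.0079433 + 0.10965) = 1/1.1176 = 0.8948; α₂ = α₁·K2/[H⁺] = 0.09811
α₁ + 2α₂ = 1.0910
CA = 1.0910 × 2.11 = 2.30 mmol/kg

CA = 2.30 mmol/kg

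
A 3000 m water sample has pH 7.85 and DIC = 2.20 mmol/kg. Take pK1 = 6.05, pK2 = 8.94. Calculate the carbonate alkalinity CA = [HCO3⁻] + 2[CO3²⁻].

CA = [HCO3⁻] + 2[CO3²⁻] = (α₁ + 2α₂)·DIC
At pH 7.85: [H⁺]/K1 = 10^-1.80 = 0.015849, K2/[H⁺] = 10^-1.09 = 0.081283
α₁ = 1/(1 + 0.015849 + 0.081283) = 1/1.0971 = 0.9115; α₂ = α₁·K2/[H⁺] = 0.07409
α₁ + 2α₂ = 1.0596
CA = 1.0596 × 2.20 = 2.33 mmol/kg

CA = 2.33 mmol/kg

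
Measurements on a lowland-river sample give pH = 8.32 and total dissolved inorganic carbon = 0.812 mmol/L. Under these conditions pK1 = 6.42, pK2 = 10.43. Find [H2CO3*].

α₀ = 1 / (1 + K1/[H⁺] + K1K2/[H⁺]²) = 1 / (1 + 10^+1.90 + 10^-0.21)
   = 1 / (1 + 79.433 + 0.61660) = 1/81.049 = 0.01234
[CO2*] = α₀ × DIC = 0.01234 × 0.812 = 0.0100 mmol/L = 10.0 μmol/L

[CO2*] = 10.0 μmol/L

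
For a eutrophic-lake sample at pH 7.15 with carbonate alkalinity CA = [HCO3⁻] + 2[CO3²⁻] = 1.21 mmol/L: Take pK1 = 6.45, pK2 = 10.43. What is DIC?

DIC = 1.45 mmol/L

CA = [HCO3⁻] + 2[CO3²⁻] = (α₁ + 2α₂)·DIC
At pH 7.15: [H⁺]/K1 = 10^-0.70 = 0.19953, K2/[H⁺] = 10^-3.28 = 0.00052481
α₁ = 1/(1 + 0.19953 + 0.00052481) = 1/1.2001 = 0.8333; α₂ = α₁·K2/[H⁺] = 0.0004373
α₁ + 2α₂ = 0.8342
DIC = CA / (α₁ + 2α₂) = 1.21 / 0.8342 = 1.45 mmol/L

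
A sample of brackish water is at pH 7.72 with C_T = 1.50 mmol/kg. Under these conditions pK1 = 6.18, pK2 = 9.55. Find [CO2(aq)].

α₀ = 1 / (1 + K1/[H⁺] + K1K2/[H⁺]²) = 1 / (1 + 10^+1.54 + 10^-0.29)
   = 1 / (1 + 34.674 + 0.51286) = 1/36.187 = 0.02763
[CO2*] = α₀ × DIC = 0.02763 × 1.50 = 0.0415 mmol/kg

[CO2*] = 0.0415 mmol/kg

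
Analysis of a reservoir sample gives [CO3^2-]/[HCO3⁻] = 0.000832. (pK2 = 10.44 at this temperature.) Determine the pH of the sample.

pH = 7.36

From K2 = [H⁺][CO3^2-]/[HCO3⁻]:  pH = pK2 + log₁₀([CO3^2-]/[HCO3⁻])
log₁₀(0.000832) = -3.080
pH = 10.44 + (-3.080) = 7.36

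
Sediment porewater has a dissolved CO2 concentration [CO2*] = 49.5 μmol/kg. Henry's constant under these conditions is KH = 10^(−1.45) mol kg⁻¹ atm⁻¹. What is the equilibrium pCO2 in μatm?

pCO2 = 1400 μatm

KH = 10^(−1.45) = 3.548×10^-2 mol kg⁻¹ atm⁻¹
pCO2 = [CO2*]/KH = 49.5×10^-6 / 3.548×10^-2 = 1.40×10^-3 atm = 1400 μatm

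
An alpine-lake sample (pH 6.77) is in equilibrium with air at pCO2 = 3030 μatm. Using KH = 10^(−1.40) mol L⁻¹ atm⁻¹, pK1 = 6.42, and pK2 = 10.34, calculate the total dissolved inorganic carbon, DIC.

[CO2*] = KH · pCO2 = 10^(−1.40) × 3030×10^-6 = 1.206×10^-4 mol/L
α₀ = 1/(1 + K1/[H⁺] + K1K2/[H⁺]²) = 1/(1 + 10^+0.35 + 10^-3.22) = 0.3087
DIC = [CO2*]/α₀ = 1.206×10^-4 / 0.3087 = 0.391 mmol/L

DIC = 0.391 mmol/L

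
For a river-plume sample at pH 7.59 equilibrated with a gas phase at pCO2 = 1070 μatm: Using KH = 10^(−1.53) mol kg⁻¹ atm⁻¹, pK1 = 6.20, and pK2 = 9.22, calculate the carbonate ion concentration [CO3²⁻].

[CO2*] = KH · pCO2 = 10^(−1.53) × 1070×10^-6 = 3.158×10^-5 mol/kg
α₀ = 1/(1 + K1/[H⁺] + K1K2/[H⁺]²) = 1/(1 + 10^+1.39 + 10^-0.24) = 0.03828
DIC = [CO2*]/α₀ = 3.158×10^-5 / 0.03828 = 0.8249 mmol/kg
[CO3²⁻] = α₂·DIC; α₂ = 0.02203, so [CO3²⁻] = 0.02203 × 0.8249 = 0.0182 mmol/kg = 18.2 μmol/kg

[CO3²⁻] = 18.2 μmol/kg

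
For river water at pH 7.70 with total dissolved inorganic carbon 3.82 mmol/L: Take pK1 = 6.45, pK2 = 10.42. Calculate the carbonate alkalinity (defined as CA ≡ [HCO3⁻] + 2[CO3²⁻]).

CA = [HCO3⁻] + 2[CO3²⁻] = (α₁ + 2α₂)·DIC
At pH 7.70: [H⁺]/K1 = 10^-1.25 = 0.056234, K2/[H⁺] = 10^-2.72 = 0.0019055
α₁ = 1/(1 + 0.056234 + 0.0019055) = 1/1.0581 = 0.9451; α₂ = α₁·K2/[H⁺] = 0.001801
α₁ + 2α₂ = 0.9487
CA = 0.9487 × 3.82 = 3.62 mmol/L

CA = 3.62 mmol/L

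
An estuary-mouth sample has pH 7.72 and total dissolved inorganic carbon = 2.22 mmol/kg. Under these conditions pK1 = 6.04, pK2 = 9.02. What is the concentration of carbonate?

α₂ = 1 / (1 + [H⁺]/K2 + [H⁺]²/(K1K2)) = 1 / (1 + 10^+1.30 + 10^-0.38)
   = 1 / (1 + 19.953 + 0.41687) = 1/21.369 = 0.04680
[CO3²⁻] = α₂ × DIC = 0.04680 × 2.22 = 0.104 mmol/kg

[CO3²⁻] = 0.104 mmol/kg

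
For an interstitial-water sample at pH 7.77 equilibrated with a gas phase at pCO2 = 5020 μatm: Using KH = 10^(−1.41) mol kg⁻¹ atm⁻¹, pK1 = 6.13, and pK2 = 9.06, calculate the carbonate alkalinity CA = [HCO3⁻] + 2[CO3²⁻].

[CO2*] = KH · pCO2 = 10^(−1.41) × 5020×10^-6 = 1.953×10^-4 mol/kg
α₀ = 1/(1 + K1/[H⁺] + K1K2/[H⁺]²) = 1/(1 + 10^+1.64 + 10^+0.35) = 0.02133
DIC = [CO2*]/α₀ = 1.953×10^-4 / 0.02133 = 9.158 mmol/kg
CA = (α₁ + 2α₂)·DIC = (0.9309 + 2×0.04774) × 9.158 = 9.40 mmol/kg

CA = 9.40 mmol/kg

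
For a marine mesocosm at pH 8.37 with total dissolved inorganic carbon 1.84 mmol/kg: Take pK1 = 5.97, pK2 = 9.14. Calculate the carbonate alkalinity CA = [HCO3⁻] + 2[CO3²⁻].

CA = [HCO3⁻] + 2[CO3²⁻] = (α₁ + 2α₂)·DIC
At pH 8.37: [H⁺]/K1 = 10^-2.40 = 0.0039811, K2/[H⁺] = 10^-0.77 = 0.16982
α₁ = 1/(1 + 0.0039811 + 0.16982) = 1/1.1738 = 0.8519; α₂ = α₁·K2/[H⁺] = 0.1447
α₁ + 2α₂ = 1.1413
CA = 1.1413 × 1.84 = 2.10 mmol/kg

CA = 2.10 mmol/kg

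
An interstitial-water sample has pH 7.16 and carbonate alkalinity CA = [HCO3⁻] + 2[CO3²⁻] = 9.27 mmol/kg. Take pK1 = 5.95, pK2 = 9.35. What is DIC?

DIC = 9.78 mmol/kg

CA = [HCO3⁻] + 2[CO3²⁻] = (α₁ + 2α₂)·DIC
At pH 7.16: [H⁺]/K1 = 10^-1.21 = 0.061660, K2/[H⁺] = 10^-2.19 = 0.0064565
α₁ = 1/(1 + 0.061660 + 0.0064565) = 1/1.0681 = 0.9362; α₂ = α₁·K2/[H⁺] = 0.006045
α₁ + 2α₂ = 0.9483
DIC = CA / (α₁ + 2α₂) = 9.27 / 0.9483 = 9.78 mmol/kg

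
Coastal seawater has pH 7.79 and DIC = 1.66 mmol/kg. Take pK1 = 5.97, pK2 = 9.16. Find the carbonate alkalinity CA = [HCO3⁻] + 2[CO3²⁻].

CA = [HCO3⁻] + 2[CO3²⁻] = (α₁ + 2α₂)·DIC
At pH 7.79: [H⁺]/K1 = 10^-1.82 = 0.015136, K2/[H⁺] = 10^-1.37 = 0.042658
α₁ = 1/(1 + 0.015136 + 0.042658) = 1/1.0578 = 0.9454; α₂ = α₁·K2/[H⁺] = 0.04033
α₁ + 2α₂ = 1.0260
CA = 1.0260 × 1.66 = 1.70 mmol/kg

CA = 1.70 mmol/kg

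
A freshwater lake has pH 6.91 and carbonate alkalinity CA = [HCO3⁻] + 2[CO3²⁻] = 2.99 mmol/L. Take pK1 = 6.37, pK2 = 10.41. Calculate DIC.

CA = [HCO3⁻] + 2[CO3²⁻] = (α₁ + 2α₂)·DIC
At pH 6.91: [H⁺]/K1 = 10^-0.54 = 0.28840, K2/[H⁺] = 10^-3.50 = 0.00031623
α₁ = 1/(1 + 0.28840 + 0.00031623) = 1/1.2887 = 0.7760; α₂ = α₁·K2/[H⁺] = 0.0002454
α₁ + 2α₂ = 0.7765
DIC = CA / (α₁ + 2α₂) = 2.99 / 0.7765 = 3.85 mmol/L

DIC = 3.85 mmol/L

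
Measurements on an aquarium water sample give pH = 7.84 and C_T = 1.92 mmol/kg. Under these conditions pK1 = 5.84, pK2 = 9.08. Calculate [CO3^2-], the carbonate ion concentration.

[CO3²⁻] = 0.103 mmol/kg

α₂ = 1 / (1 + [H⁺]/K2 + [H⁺]²/(K1K2)) = 1 / (1 + 10^+1.24 + 10^-0.76)
   = 1 / (1 + 17.378 + 0.17378) = 1/18.552 = 0.05390
[CO3²⁻] = α₂ × DIC = 0.05390 × 1.92 = 0.103 mmol/kg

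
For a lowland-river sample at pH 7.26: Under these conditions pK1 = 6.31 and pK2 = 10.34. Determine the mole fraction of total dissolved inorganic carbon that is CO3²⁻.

α₂ = 0.000747

α₂ = 1 / (1 + [H⁺]/K2 + [H⁺]²/(K1K2)) = 1 / (1 + 10^+3.08 + 10^+2.13)
   = 1 / (1 + 1202.3 + 134.90) = 1/1338.2 = 0.0007473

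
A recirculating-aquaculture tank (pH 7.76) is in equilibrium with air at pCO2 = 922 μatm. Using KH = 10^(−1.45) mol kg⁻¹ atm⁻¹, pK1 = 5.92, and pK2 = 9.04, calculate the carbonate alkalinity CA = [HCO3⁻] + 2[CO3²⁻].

[CO2*] = KH · pCO2 = 10^(−1.45) × 922×10^-6 = 3.271×10^-5 mol/kg
α₀ = 1/(1 + K1/[H⁺] + K1K2/[H⁺]²) = 1/(1 + 10^+1.84 + 10^+0.56) = 0.01355
DIC = [CO2*]/α₀ = 3.271×10^-5 / 0.01355 = 2.415 mmol/kg
CA = (α₁ + 2α₂)·DIC = (0.9373 + 2×0.04919) × 2.415 = 2.50 mmol/kg

CA = 2.50 mmol/kg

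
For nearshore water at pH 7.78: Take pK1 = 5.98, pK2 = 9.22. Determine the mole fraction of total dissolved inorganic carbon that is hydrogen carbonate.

α₁ = 0.950

α₁ = 1 / (1 + [H⁺]/K1 + K2/[H⁺]) = 1 / (1 + 10^-1.80 + 10^-1.44)
   = 1 / (1 + 0.015849 + 0.036308) = 1/1.0522 = 0.9504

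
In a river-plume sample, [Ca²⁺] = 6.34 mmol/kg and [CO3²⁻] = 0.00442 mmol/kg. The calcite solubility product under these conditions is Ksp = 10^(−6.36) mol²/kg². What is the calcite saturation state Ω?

Ω = 0.0642

Ksp = 10^(−6.36) = 4.365×10^-7
Ω = [Ca²⁺][CO3²⁻]/Ksp = (6.34×10^-3)(0.00442×10^-3) / 4.365×10^-7 = 0.0642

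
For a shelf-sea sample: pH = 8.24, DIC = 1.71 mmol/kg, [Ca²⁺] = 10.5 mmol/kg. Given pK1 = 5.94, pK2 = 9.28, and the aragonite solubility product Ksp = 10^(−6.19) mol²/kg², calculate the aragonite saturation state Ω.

α₂ = 1 / (1 + [H⁺]/K2 + [H⁺]²/(K1K2)) = 1 / (1 + 10^+1.04 + 10^-1.26)
   = 1 / (1 + 10.965 + 0.054954) = 1/12.020 = 0.08320
[CO3²⁻] = α₂ × DIC = 0.08320 × 1.71 = 0.1423 mmol/kg
Ksp = 10^(−6.19) = 6.457×10^-7
Ω = [Ca²⁺][CO3²⁻]/Ksp = (10.5×10^-3)(1.423×10^-4) / 6.457×10^-7 = 2.31

Ω = 2.31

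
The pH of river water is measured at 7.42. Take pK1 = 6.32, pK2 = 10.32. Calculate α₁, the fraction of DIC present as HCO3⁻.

α₁ = 0.925

α₁ = 1 / (1 + [H⁺]/K1 + K2/[H⁺]) = 1 / (1 + 10^-1.10 + 10^-2.90)
   = 1 / (1 + 0.079433 + 0.0012589) = 1/1.0807 = 0.9253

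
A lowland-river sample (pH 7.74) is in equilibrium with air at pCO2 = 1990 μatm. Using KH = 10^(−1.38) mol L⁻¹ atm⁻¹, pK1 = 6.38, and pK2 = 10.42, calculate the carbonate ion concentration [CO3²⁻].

[CO2*] = KH · pCO2 = 10^(−1.38) × 1990×10^-6 = 8.296×10^-5 mol/L
α₀ = 1/(1 + K1/[H⁺] + K1K2/[H⁺]²) = 1/(1 + 10^+1.36 + 10^-1.32) = 0.04174
DIC = [CO2*]/α₀ = 8.296×10^-5 / 0.04174 = 1.987 mmol/L
[CO3²⁻] = α₂·DIC; α₂ = 0.001998, so [CO3²⁻] = 0.001998 × 1.987 = 0.00397 mmol/L = 3.97 μmol/L

[CO3²⁻] = 3.97 μmol/L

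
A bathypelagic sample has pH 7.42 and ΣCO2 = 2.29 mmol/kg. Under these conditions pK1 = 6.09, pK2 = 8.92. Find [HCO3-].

α₁ = 1 / (1 + [H⁺]/K1 + K2/[H⁺]) = 1 / (1 + 10^-1.33 + 10^-1.50)
   = 1 / (1 + 0.046774 + 0.031623) = 1/1.0784 = 0.9273
[HCO3⁻] = α₁ × DIC = 0.9273 × 2.29 = 2.12 mmol/kg

[HCO3⁻] = 2.12 mmol/kg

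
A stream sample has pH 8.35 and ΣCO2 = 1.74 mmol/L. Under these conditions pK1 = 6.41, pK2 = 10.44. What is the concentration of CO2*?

α₀ = 1 / (1 + K1/[H⁺] + K1K2/[H⁺]²) = 1 / (1 + 10^+1.94 + 10^-0.15)
   = 1 / (1 + 87.096 + 0.70795) = 1/88.804 = 0.01126
[CO2*] = α₀ × DIC = 0.01126 × 1.74 = 0.0196 mmol/L = 19.6 μmol/L

[CO2*] = 19.6 μmol/L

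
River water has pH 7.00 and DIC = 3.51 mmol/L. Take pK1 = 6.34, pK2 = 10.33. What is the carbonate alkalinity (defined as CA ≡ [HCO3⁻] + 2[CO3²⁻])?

CA = [HCO3⁻] + 2[CO3²⁻] = (α₁ + 2α₂)·DIC
At pH 7.00: [H⁺]/K1 = 10^-0.66 = 0.21878, K2/[H⁺] = 10^-3.33 = 0.00046774
α₁ = 1/(1 + 0.21878 + 0.00046774) = 1/1.2192 = 0.8202; α₂ = α₁·K2/[H⁺] = 0.0003836
α₁ + 2α₂ = 0.8209
CA = 0.8209 × 3.51 = 2.88 mmol/L

CA = 2.88 mmol/L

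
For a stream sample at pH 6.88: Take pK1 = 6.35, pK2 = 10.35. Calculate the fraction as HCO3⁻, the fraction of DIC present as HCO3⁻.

α₁ = 0.772

α₁ = 1 / (1 + [H⁺]/K1 + K2/[H⁺]) = 1 / (1 + 10^-0.53 + 10^-3.47)
   = 1 / (1 + 0.29512 + 0.00033884) = 1/1.2955 = 0.7719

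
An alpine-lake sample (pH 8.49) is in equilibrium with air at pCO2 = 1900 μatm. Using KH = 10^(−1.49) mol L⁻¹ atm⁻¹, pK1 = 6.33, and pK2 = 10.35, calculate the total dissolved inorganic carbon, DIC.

DIC = 9.07 mmol/L

[CO2*] = KH · pCO2 = 10^(−1.49) × 1900×10^-6 = 6.148×10^-5 mol/L
α₀ = 1/(1 + K1/[H⁺] + K1K2/[H⁺]²) = 1/(1 + 10^+2.16 + 10^+0.30) = 0.006778
DIC = [CO2*]/α₀ = 6.148×10^-5 / 0.006778 = 9.07 mmol/L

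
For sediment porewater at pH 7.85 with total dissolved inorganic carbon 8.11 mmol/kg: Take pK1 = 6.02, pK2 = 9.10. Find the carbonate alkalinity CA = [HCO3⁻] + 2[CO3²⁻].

CA = 8.42 mmol/kg

CA = [HCO3⁻] + 2[CO3²⁻] = (α₁ + 2α₂)·DIC
At pH 7.85: [H⁺]/K1 = 10^-1.83 = 0.014791, K2/[H⁺] = 10^-1.25 = 0.056234
α₁ = 1/(1 + 0.014791 + 0.056234) = 1/1.0710 = 0.9337; α₂ = α₁·K2/[H⁺] = 0.05250
α₁ + 2α₂ = 1.0387
CA = 1.0387 × 8.11 = 8.42 mmol/kg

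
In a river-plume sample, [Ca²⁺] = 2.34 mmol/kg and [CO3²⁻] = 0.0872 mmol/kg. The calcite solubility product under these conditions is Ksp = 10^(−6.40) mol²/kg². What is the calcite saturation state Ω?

Ω = 0.513

Ksp = 10^(−6.40) = 3.981×10^-7
Ω = [Ca²⁺][CO3²⁻]/Ksp = (2.34×10^-3)(0.0872×10^-3) / 3.981×10^-7 = 0.513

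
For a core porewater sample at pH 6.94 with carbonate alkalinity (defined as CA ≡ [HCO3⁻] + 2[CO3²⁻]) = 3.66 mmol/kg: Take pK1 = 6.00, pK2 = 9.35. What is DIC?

DIC = 4.06 mmol/kg

CA = [HCO3⁻] + 2[CO3²⁻] = (α₁ + 2α₂)·DIC
At pH 6.94: [H⁺]/K1 = 10^-0.94 = 0.11482, K2/[H⁺] = 10^-2.41 = 0.0038905
α₁ = 1/(1 + 0.11482 + 0.0038905) = 1/1.1187 = 0.8939; α₂ = α₁·K2/[H⁺] = 0.003478
α₁ + 2α₂ = 0.9008
DIC = CA / (α₁ + 2α₂) = 3.66 / 0.9008 = 4.06 mmol/kg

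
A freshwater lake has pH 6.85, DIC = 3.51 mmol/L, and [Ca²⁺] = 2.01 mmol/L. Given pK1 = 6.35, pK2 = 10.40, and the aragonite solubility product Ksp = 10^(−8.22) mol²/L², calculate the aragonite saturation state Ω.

Ω = 0.251

α₂ = 1 / (1 + [H⁺]/K2 + [H⁺]²/(K1K2)) = 1 / (1 + 10^+3.55 + 10^+3.05)
   = 1 / (1 + 3548.1 + 1122.0) = 1/4671.2 = 0.0002141
[CO3²⁻] = α₂ × DIC = 0.0002141 × 3.51 = 0.0007514 mmol/L = 0.7514 μmol/L
Ksp = 10^(−8.22) = 6.026×10^-9
Ω = [Ca²⁺][CO3²⁻]/Ksp = (2.01×10^-3)(7.514×10^-7) / 6.026×10^-9 = 0.251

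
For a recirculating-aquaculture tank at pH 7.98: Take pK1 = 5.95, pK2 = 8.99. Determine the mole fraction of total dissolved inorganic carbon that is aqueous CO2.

α₀ = 1 / (1 + K1/[H⁺] + K1K2/[H⁺]²) = 1 / (1 + 10^+2.03 + 10^+1.02)
   = 1 / (1 + 107.15 + 10.471) = 1/118.62 = 0.008430

α₀ = 0.00843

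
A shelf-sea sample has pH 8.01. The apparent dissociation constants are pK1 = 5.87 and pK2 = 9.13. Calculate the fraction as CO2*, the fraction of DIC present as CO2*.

α₀ = 1 / (1 + K1/[H⁺] + K1K2/[H⁺]²) = 1 / (1 + 10^+2.14 + 10^+1.02)
   = 1 / (1 + 138.04 + 10.471) = 1/149.51 = 0.006689

α₀ = 0.00669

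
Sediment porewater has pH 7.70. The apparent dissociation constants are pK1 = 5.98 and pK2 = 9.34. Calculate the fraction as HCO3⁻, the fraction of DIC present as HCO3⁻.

α₁ = 1 / (1 + [H⁺]/K1 + K2/[H⁺]) = 1 / (1 + 10^-1.72 + 10^-1.64)
   = 1 / (1 + 0.019055 + 0.022909) = 1/1.0420 = 0.9597

α₁ = 0.960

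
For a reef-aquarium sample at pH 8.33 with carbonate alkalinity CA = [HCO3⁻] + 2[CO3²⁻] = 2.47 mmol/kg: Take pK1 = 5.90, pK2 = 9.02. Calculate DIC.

DIC = 2.12 mmol/kg

CA = [HCO3⁻] + 2[CO3²⁻] = (α₁ + 2α₂)·DIC
At pH 8.33: [H⁺]/K1 = 10^-2.43 = 0.0037154, K2/[H⁺] = 10^-0.69 = 0.20417
α₁ = 1/(1 + 0.0037154 + 0.20417) = 1/1.2079 = 0.8279; α₂ = α₁·K2/[H⁺] = 0.1690
α₁ + 2α₂ = 1.1660
DIC = CA / (α₁ + 2α₂) = 2.47 / 1.1660 = 2.12 mmol/kg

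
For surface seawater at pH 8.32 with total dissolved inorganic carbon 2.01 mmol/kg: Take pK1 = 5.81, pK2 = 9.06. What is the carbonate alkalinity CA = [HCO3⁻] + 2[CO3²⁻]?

CA = 2.31 mmol/kg

CA = [HCO3⁻] + 2[CO3²⁻] = (α₁ + 2α₂)·DIC
At pH 8.32: [H⁺]/K1 = 10^-2.51 = 0.0030903, K2/[H⁺] = 10^-0.74 = 0.18197
α₁ = 1/(1 + 0.0030903 + 0.18197) = 1/1.1851 = 0.8438; α₂ = α₁·K2/[H⁺] = 0.1536
α₁ + 2α₂ = 1.1509
CA = 1.1509 × 2.01 = 2.31 mmol/kg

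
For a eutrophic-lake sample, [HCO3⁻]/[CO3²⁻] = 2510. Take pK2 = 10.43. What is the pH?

From K2 = [H⁺][CO3²⁻]/[HCO3⁻]:  pH = pK2 − log₁₀([HCO3⁻]/[CO3²⁻])
log₁₀(2510) = +3.400
pH = 10.43 − (+3.400) = 7.03

pH = 7.03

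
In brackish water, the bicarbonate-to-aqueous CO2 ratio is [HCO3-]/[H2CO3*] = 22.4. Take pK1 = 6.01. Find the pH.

From K1 = [H⁺][HCO3-]/[H2CO3*]:  pH = pK1 + log₁₀([HCO3-]/[H2CO3*])
log₁₀(22.4) = +1.350
pH = 6.01 + (+1.350) = 7.36

pH = 7.36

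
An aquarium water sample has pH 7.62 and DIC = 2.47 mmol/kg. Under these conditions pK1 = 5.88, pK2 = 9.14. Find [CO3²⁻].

α₂ = 1 / (1 + [H⁺]/K2 + [H⁺]²/(K1K2)) = 1 / (1 + 10^+1.52 + 10^-0.22)
   = 1 / (1 + 33.113 + 0.60256) = 1/34.716 = 0.02881
[CO3²⁻] = α₂ × DIC = 0.02881 × 2.47 = 0.0711 mmol/kg

[CO3²⁻] = 0.0711 mmol/kg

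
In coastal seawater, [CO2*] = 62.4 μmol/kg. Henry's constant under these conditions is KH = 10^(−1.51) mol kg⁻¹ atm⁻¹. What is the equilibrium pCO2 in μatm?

KH = 10^(−1.51) = 3.090×10^-2 mol kg⁻¹ atm⁻¹
pCO2 = [CO2*]/KH = 62.4×10^-6 / 3.090×10^-2 = 2.02×10^-3 atm = 2020 μatm

pCO2 = 2020 μatm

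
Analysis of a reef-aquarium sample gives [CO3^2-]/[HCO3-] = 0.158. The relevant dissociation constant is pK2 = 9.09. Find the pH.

From K2 = [H⁺][CO3^2-]/[HCO3-]:  pH = pK2 + log₁₀([CO3^2-]/[HCO3-])
log₁₀(0.158) = -0.801
pH = 9.09 + (-0.801) = 8.29

pH = 8.29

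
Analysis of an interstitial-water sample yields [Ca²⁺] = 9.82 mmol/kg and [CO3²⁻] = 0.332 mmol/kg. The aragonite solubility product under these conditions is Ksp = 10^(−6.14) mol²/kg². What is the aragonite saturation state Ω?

Ksp = 10^(−6.14) = 7.244×10^-7
Ω = [Ca²⁺][CO3²⁻]/Ksp = (9.82×10^-3)(0.332×10^-3) / 7.244×10^-7 = 4.50

Ω = 4.50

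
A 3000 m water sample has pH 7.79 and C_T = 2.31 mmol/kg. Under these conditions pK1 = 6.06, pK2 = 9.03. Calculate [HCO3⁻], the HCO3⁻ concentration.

[HCO3⁻] = 2.15 mmol/kg

α₁ = 1 / (1 + [H⁺]/K1 + K2/[H⁺]) = 1 / (1 + 10^-1.73 + 10^-1.24)
   = 1 / (1 + 0.018621 + 0.057544) = 1/1.0762 = 0.9292
[HCO3⁻] = α₁ × DIC = 0.9292 × 2.31 = 2.15 mmol/kg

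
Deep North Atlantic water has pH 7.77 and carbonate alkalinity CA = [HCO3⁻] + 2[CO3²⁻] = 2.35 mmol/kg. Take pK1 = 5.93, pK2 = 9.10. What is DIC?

CA = [HCO3⁻] + 2[CO3²⁻] = (α₁ + 2α₂)·DIC
At pH 7.77: [H⁺]/K1 = 10^-1.84 = 0.014454, K2/[H⁺] = 10^-1.33 = 0.046774
α₁ = 1/(1 + 0.014454 + 0.046774) = 1/1.0612 = 0.9423; α₂ = α₁·K2/[H⁺] = 0.04407
α₁ + 2α₂ = 1.0305
DIC = CA / (α₁ + 2α₂) = 2.35 / 1.0305 = 2.28 mmol/kg

DIC = 2.28 mmol/kg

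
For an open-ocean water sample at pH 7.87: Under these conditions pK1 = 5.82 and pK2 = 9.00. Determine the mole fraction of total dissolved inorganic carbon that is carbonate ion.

α₂ = 1 / (1 + [H⁺]/K2 + [H⁺]²/(K1K2)) = 1 / (1 + 10^+1.13 + 10^-0.92)
   = 1 / (1 + 13.490 + 0.12023) = 1/14.610 = 0.06845

α₂ = 0.0684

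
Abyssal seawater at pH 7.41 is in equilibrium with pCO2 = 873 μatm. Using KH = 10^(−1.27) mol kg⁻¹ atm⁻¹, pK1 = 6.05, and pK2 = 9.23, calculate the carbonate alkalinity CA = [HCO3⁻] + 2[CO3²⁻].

CA = 1.11 mmol/kg

[CO2*] = KH · pCO2 = 10^(−1.27) × 873×10^-6 = 4.688×10^-5 mol/kg
α₀ = 1/(1 + K1/[H⁺] + K1K2/[H⁺]²) = 1/(1 + 10^+1.36 + 10^-0.46) = 0.04123
DIC = [CO2*]/α₀ = 4.688×10^-5 / 0.04123 = 1.137 mmol/kg
CA = (α₁ + 2α₂)·DIC = (0.9445 + 2×0.01430) × 1.137 = 1.11 mmol/kg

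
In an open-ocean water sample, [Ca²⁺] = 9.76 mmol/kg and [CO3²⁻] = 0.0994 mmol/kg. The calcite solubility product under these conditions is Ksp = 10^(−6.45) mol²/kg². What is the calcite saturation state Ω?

Ksp = 10^(−6.45) = 3.548×10^-7
Ω = [Ca²⁺][CO3²⁻]/Ksp = (9.76×10^-3)(0.0994×10^-3) / 3.548×10^-7 = 2.73

Ω = 2.73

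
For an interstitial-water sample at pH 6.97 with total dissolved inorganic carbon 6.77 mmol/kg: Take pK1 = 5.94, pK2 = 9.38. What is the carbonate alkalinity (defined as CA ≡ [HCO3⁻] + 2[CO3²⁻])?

CA = 6.22 mmol/kg

CA = [HCO3⁻] + 2[CO3²⁻] = (α₁ + 2α₂)·DIC
At pH 6.97: [H⁺]/K1 = 10^-1.03 = 0.093325, K2/[H⁺] = 10^-2.41 = 0.0038905
α₁ = 1/(1 + 0.093325 + 0.0038905) = 1/1.0972 = 0.9114; α₂ = α₁·K2/[H⁺] = 0.003546
α₁ + 2α₂ = 0.9185
CA = 0.9185 × 6.77 = 6.22 mmol/kg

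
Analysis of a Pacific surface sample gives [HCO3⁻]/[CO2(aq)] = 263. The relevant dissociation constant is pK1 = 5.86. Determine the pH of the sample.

pH = 8.28

From K1 = [H⁺][HCO3⁻]/[CO2(aq)]:  pH = pK1 + log₁₀([HCO3⁻]/[CO2(aq)])
log₁₀(263) = +2.420
pH = 5.86 + (+2.420) = 8.28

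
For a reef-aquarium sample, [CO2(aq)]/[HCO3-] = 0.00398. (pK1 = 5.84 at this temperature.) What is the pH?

From K1 = [H⁺][HCO3-]/[CO2(aq)]:  pH = pK1 − log₁₀([CO2(aq)]/[HCO3-])
log₁₀(0.00398) = -2.400
pH = 5.84 − (-2.400) = 8.24

pH = 8.24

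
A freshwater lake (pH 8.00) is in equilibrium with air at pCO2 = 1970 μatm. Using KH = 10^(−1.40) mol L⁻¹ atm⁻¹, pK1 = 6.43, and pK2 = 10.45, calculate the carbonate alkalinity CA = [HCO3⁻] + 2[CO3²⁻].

CA = 2.93 mmol/L

[CO2*] = KH · pCO2 = 10^(−1.40) × 1970×10^-6 = 7.843×10^-5 mol/L
α₀ = 1/(1 + K1/[H⁺] + K1K2/[H⁺]²) = 1/(1 + 10^+1.57 + 10^-0.88) = 0.02612
DIC = [CO2*]/α₀ = 7.843×10^-5 / 0.02612 = 3.003 mmol/L
CA = (α₁ + 2α₂)·DIC = (0.9704 + 2×0.003443) × 3.003 = 2.93 mmol/L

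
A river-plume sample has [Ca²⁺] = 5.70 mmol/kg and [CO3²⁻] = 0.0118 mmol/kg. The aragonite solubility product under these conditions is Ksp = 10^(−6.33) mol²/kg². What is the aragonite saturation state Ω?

Ω = 0.144

Ksp = 10^(−6.33) = 4.677×10^-7
Ω = [Ca²⁺][CO3²⁻]/Ksp = (5.70×10^-3)(0.0118×10^-3) / 4.677×10^-7 = 0.144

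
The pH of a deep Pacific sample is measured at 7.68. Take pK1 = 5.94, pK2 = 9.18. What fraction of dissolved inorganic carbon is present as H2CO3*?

α₀ = 1 / (1 + K1/[H⁺] + K1K2/[H⁺]²) = 1 / (1 + 10^+1.74 + 10^+0.24)
   = 1 / (1 + 54.954 + 1.7378) = 1/57.692 = 0.01733

α₀ = 0.0173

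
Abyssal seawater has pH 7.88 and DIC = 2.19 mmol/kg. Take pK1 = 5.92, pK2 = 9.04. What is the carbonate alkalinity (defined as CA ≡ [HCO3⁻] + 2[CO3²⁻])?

CA = [HCO3⁻] + 2[CO3²⁻] = (α₁ + 2α₂)·DIC
At pH 7.88: [H⁺]/K1 = 10^-1.96 = 0.010965, K2/[H⁺] = 10^-1.16 = 0.069183
α₁ = 1/(1 + 0.010965 + 0.069183) = 1/1.0801 = 0.9258; α₂ = α₁·K2/[H⁺] = 0.06405
α₁ + 2α₂ = 1.0539
CA = 1.0539 × 2.19 = 2.31 mmol/kg

CA = 2.31 mmol/kg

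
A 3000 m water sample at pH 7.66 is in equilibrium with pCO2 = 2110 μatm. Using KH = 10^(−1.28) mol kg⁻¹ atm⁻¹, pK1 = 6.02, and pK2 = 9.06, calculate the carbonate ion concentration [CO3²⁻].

[CO3²⁻] = 0.192 mmol/kg

[CO2*] = KH · pCO2 = 10^(−1.28) × 2110×10^-6 = 1.107×10^-4 mol/kg
α₀ = 1/(1 + K1/[H⁺] + K1K2/[H⁺]²) = 1/(1 + 10^+1.64 + 10^+0.24) = 0.02156
DIC = [CO2*]/α₀ = 1.107×10^-4 / 0.02156 = 5.137 mmol/kg
[CO3²⁻] = α₂·DIC; α₂ = 0.03746, so [CO3²⁻] = 0.03746 × 5.137 = 0.192 mmol/kg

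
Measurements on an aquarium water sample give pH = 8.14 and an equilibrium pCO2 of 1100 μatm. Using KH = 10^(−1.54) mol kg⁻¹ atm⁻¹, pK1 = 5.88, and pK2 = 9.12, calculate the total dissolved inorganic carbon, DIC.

DIC = 6.41 mmol/kg

[CO2*] = KH · pCO2 = 10^(−1.54) × 1100×10^-6 = 3.172×10^-5 mol/kg
α₀ = 1/(1 + K1/[H⁺] + K1K2/[H⁺]²) = 1/(1 + 10^+2.26 + 10^+1.28) = 0.004950
DIC = [CO2*]/α₀ = 3.172×10^-5 / 0.004950 = 6.41 mmol/kg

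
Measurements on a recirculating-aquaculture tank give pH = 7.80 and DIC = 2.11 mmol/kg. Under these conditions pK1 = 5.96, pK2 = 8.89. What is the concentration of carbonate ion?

α₂ = 1 / (1 + [H⁺]/K2 + [H⁺]²/(K1K2)) = 1 / (1 + 10^+1.09 + 10^-0.75)
   = 1 / (1 + 12.303 + 0.17783) = 1/13.481 = 0.07418
[CO3²⁻] = α₂ × DIC = 0.07418 × 2.11 = 0.157 mmol/kg

[CO3²⁻] = 0.157 mmol/kg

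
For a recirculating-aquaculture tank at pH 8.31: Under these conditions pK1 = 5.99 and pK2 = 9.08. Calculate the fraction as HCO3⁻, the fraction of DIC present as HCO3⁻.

α₁ = 1 / (1 + [H⁺]/K1 + K2/[H⁺]) = 1 / (1 + 10^-2.32 + 10^-0.77)
   = 1 / (1 + 0.0047863 + 0.16982) = 1/1.1746 = 0.8513

α₁ = 0.851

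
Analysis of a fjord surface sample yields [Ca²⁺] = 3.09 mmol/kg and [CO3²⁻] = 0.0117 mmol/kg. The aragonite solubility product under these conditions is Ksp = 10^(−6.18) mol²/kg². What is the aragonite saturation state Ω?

Ksp = 10^(−6.18) = 6.607×10^-7
Ω = [Ca²⁺][CO3²⁻]/Ksp = (3.09×10^-3)(0.0117×10^-3) / 6.607×10^-7 = 0.0547

Ω = 0.0547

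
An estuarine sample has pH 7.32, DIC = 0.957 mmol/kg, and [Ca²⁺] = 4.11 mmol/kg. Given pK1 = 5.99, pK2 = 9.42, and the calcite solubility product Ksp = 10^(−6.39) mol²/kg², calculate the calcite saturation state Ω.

Ω = 0.0727

α₂ = 1 / (1 + [H⁺]/K2 + [H⁺]²/(K1K2)) = 1 / (1 + 10^+2.10 + 10^+0.77)
   = 1 / (1 + 125.89 + 5.8884) = 1/132.78 = 0.007531
[CO3²⁻] = α₂ × DIC = 0.007531 × 0.957 = 0.007207 mmol/kg = 7.207 μmol/kg
Ksp = 10^(−6.39) = 4.074×10^-7
Ω = [Ca²⁺][CO3²⁻]/Ksp = (4.11×10^-3)(7.207×10^-6) / 4.074×10^-7 = 0.0727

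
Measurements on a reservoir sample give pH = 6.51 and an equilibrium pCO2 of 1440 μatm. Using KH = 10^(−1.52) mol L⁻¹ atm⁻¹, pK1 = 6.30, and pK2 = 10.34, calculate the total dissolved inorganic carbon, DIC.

[CO2*] = KH · pCO2 = 10^(−1.52) × 1440×10^-6 = 4.349×10^-5 mol/L
α₀ = 1/(1 + K1/[H⁺] + K1K2/[H⁺]²) = 1/(1 + 10^+0.21 + 10^-3.62) = 0.3814
DIC = [CO2*]/α₀ = 4.349×10^-5 / 0.3814 = 0.114 mmol/L

DIC = 0.114 mmol/L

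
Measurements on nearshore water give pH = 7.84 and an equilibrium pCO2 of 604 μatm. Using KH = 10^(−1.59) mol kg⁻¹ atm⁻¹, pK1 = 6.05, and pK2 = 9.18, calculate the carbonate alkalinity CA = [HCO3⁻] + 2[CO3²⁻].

[CO2*] = KH · pCO2 = 10^(−1.59) × 604×10^-6 = 1.553×10^-5 mol/kg
α₀ = 1/(1 + K1/[H⁺] + K1K2/[H⁺]²) = 1/(1 + 10^+1.79 + 10^+0.45) = 0.01527
DIC = [CO2*]/α₀ = 1.553×10^-5 / 0.01527 = 1.017 mmol/kg
CA = (α₁ + 2α₂)·DIC = (0.9417 + 2×0.04304) × 1.017 = 1.04 mmol/kg

CA = 1.04 mmol/kg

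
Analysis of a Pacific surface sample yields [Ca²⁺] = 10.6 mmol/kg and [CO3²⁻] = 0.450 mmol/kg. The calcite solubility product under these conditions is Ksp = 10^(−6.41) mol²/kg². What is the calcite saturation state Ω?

Ksp = 10^(−6.41) = 3.890×10^-7
Ω = [Ca²⁺][CO3²⁻]/Ksp = (10.6×10^-3)(0.450×10^-3) / 3.890×10^-7 = 12.3

Ω = 12.3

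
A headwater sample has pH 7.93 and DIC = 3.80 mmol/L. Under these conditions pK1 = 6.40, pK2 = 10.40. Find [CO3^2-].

α₂ = 1 / (1 + [H⁺]/K2 + [H⁺]²/(K1K2)) = 1 / (1 + 10^+2.47 + 10^+0.94)
   = 1 / (1 + 295.12 + 8.7096) = 1/304.83 = 0.003281
[CO3²⁻] = α₂ × DIC = 0.003281 × 3.80 = 0.0125 mmol/L = 12.5 μmol/L

[CO3²⁻] = 12.5 μmol/L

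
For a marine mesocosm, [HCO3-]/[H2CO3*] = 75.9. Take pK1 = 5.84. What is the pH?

From K1 = [H⁺][HCO3-]/[H2CO3*]:  pH = pK1 + log₁₀([HCO3-]/[H2CO3*])
log₁₀(75.9) = +1.880
pH = 5.84 + (+1.880) = 7.72

pH = 7.72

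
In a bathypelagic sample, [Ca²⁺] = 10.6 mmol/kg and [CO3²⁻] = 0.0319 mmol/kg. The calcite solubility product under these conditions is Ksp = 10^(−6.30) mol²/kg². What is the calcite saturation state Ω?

Ω = 0.675

Ksp = 10^(−6.30) = 5.012×10^-7
Ω = [Ca²⁺][CO3²⁻]/Ksp = (10.6×10^-3)(0.0319×10^-3) / 5.012×10^-7 = 0.675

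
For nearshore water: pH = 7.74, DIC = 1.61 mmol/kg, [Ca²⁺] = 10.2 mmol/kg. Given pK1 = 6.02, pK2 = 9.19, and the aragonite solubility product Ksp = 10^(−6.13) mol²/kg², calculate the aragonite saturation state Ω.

Ω = 0.745

α₂ = 1 / (1 + [H⁺]/K2 + [H⁺]²/(K1K2)) = 1 / (1 + 10^+1.45 + 10^-0.27)
   = 1 / (1 + 28.184 + 0.53703) = 1/29.721 = 0.03365
[CO3²⁻] = α₂ × DIC = 0.03365 × 1.61 = 0.05417 mmol/kg
Ksp = 10^(−6.13) = 7.413×10^-7
Ω = [Ca²⁺][CO3²⁻]/Ksp = (10.2×10^-3)(5.417×10^-5) / 7.413×10^-7 = 0.745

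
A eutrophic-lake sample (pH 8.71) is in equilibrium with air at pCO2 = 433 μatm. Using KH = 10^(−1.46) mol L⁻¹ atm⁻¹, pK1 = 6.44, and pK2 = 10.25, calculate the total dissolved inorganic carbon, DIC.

[CO2*] = KH · pCO2 = 10^(−1.46) × 433×10^-6 = 1.501×10^-5 mol/L
α₀ = 1/(1 + K1/[H⁺] + K1K2/[H⁺]²) = 1/(1 + 10^+2.27 + 10^+0.73) = 0.005193
DIC = [CO2*]/α₀ = 1.501×10^-5 / 0.005193 = 2.89 mmol/L

DIC = 2.89 mmol/L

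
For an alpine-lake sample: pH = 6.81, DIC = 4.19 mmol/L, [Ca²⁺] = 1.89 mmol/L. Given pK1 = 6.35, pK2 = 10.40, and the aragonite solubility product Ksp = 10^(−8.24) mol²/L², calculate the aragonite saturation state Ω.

Ω = 0.263

α₂ = 1 / (1 + [H⁺]/K2 + [H⁺]²/(K1K2)) = 1 / (1 + 10^+3.59 + 10^+3.13)
   = 1 / (1 + 3890.5 + 1349.0) = 1/5240.4 = 0.0001908
[CO3²⁻] = α₂ × DIC = 0.0001908 × 4.19 = 0.0007996 mmol/L = 0.7996 μmol/L
Ksp = 10^(−8.24) = 5.754×10^-9
Ω = [Ca²⁺][CO3²⁻]/Ksp = (1.89×10^-3)(7.996×10^-7) / 5.754×10^-9 = 0.263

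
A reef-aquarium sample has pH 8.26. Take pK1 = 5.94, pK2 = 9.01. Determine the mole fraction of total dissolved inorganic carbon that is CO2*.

α₀ = 1 / (1 + K1/[H⁺] + K1K2/[H⁺]²) = 1 / (1 + 10^+2.32 + 10^+1.57)
   = 1 / (1 + 208.93 + 37.154) = 1/247.08 = 0.004047

α₀ = 0.00405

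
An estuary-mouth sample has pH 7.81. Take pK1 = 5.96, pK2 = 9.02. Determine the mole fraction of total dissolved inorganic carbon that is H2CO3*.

α₀ = 1 / (1 + K1/[H⁺] + K1K2/[H⁺]²) = 1 / (1 + 10^+1.85 + 10^+0.64)
   = 1 / (1 + 70.795 + 4.3652) = 1/76.160 = 0.01313

α₀ = 0.0131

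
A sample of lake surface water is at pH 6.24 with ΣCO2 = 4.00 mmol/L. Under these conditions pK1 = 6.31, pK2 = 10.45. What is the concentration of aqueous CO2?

[CO2*] = 2.16 mmol/L

α₀ = 1 / (1 + K1/[H⁺] + K1K2/[H⁺]²) = 1 / (1 + 10^-0.07 + 10^-4.28)
   = 1 / (1 + 0.85114 + 5.2481×10^-5) = 1/1.8512 = 0.5402
[CO2*] = α₀ × DIC = 0.5402 × 4.00 = 2.16 mmol/L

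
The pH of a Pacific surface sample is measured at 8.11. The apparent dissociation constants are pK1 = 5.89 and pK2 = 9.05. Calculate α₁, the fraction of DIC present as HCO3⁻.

α₁ = 1 / (1 + [H⁺]/K1 + K2/[H⁺]) = 1 / (1 + 10^-2.22 + 10^-0.94)
   = 1 / (1 + 0.0060256 + 0.11482) = 1/1.1208 = 0.8922

α₁ = 0.892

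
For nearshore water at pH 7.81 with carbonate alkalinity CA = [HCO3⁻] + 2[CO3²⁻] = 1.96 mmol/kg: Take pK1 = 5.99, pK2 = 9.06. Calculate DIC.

CA = [HCO3⁻] + 2[CO3²⁻] = (α₁ + 2α₂)·DIC
At pH 7.81: [H⁺]/K1 = 10^-1.82 = 0.015136, K2/[H⁺] = 10^-1.25 = 0.056234
α₁ = 1/(1 + 0.015136 + 0.056234) = 1/1.0714 = 0.9334; α₂ = α₁·K2/[H⁺] = 0.05249
α₁ + 2α₂ = 1.0384
DIC = CA / (α₁ + 2α₂) = 1.96 / 1.0384 = 1.89 mmol/kg

DIC = 1.89 mmol/kg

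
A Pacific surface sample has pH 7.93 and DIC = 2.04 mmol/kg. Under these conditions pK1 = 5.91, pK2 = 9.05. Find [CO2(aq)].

[CO2*] = 17.9 μmol/kg

α₀ = 1 / (1 + K1/[H⁺] + K1K2/[H⁺]²) = 1 / (1 + 10^+2.02 + 10^+0.90)
   = 1 / (1 + 104.71 + 7.9433) = 1/113.66 = 0.008798
[CO2*] = α₀ × DIC = 0.008798 × 2.04 = 0.0179 mmol/kg = 17.9 μmol/kg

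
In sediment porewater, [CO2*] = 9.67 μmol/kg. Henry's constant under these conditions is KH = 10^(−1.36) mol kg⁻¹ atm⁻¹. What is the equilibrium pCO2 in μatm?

KH = 10^(−1.36) = 4.365×10^-2 mol kg⁻¹ atm⁻¹
pCO2 = [CO2*]/KH = 9.67×10^-6 / 4.365×10^-2 = 2.22×10^-4 atm = 222 μatm

pCO2 = 222 μatm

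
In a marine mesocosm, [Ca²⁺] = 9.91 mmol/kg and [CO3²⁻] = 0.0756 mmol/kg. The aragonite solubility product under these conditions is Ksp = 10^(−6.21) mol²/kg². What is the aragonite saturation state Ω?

Ksp = 10^(−6.21) = 6.166×10^-7
Ω = [Ca²⁺][CO3²⁻]/Ksp = (9.91×10^-3)(0.0756×10^-3) / 6.166×10^-7 = 1.22

Ω = 1.22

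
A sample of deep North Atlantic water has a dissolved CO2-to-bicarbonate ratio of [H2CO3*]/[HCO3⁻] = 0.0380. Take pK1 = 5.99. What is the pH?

From K1 = [H⁺][HCO3⁻]/[H2CO3*]:  pH = pK1 − log₁₀([H2CO3*]/[HCO3⁻])
log₁₀(0.0380) = -1.420
pH = 5.99 − (-1.420) = 7.41

pH = 7.41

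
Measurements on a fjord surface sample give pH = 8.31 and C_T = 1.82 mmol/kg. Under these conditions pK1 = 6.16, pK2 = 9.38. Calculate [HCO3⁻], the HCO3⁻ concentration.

[HCO3⁻] = 1.67 mmol/kg

α₁ = 1 / (1 + [H⁺]/K1 + K2/[H⁺]) = 1 / (1 + 10^-2.15 + 10^-1.07)
   = 1 / (1 + 0.0070795 + 0.085114) = 1/1.0922 = 0.9156
[HCO3⁻] = α₁ × DIC = 0.9156 × 1.82 = 1.67 mmol/kg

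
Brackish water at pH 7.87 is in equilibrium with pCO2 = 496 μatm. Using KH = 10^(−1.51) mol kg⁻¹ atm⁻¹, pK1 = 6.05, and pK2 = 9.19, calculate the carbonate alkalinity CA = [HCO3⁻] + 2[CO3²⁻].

[CO2*] = KH · pCO2 = 10^(−1.51) × 496×10^-6 = 1.533×10^-5 mol/kg
α₀ = 1/(1 + K1/[H⁺] + K1K2/[H⁺]²) = 1/(1 + 10^+1.82 + 10^+0.50) = 0.01424
DIC = [CO2*]/α₀ = 1.533×10^-5 / 0.01424 = 1.077 mmol/kg
CA = (α₁ + 2α₂)·DIC = (0.9407 + 2×0.04503) × 1.077 = 1.11 mmol/kg

CA = 1.11 mmol/kg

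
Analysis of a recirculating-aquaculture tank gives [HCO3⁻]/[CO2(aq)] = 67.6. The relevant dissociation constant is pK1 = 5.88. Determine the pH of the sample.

From K1 = [H⁺][HCO3⁻]/[CO2(aq)]:  pH = pK1 + log₁₀([HCO3⁻]/[CO2(aq)])
log₁₀(67.6) = +1.830
pH = 5.88 + (+1.830) = 7.71

pH = 7.71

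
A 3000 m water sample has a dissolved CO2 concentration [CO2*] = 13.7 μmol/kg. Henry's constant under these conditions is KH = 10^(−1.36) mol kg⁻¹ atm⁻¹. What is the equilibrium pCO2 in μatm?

pCO2 = 314 μatm

KH = 10^(−1.36) = 4.365×10^-2 mol kg⁻¹ atm⁻¹
pCO2 = [CO2*]/KH = 13.7×10^-6 / 4.365×10^-2 = 3.14×10^-4 atm = 314 μatm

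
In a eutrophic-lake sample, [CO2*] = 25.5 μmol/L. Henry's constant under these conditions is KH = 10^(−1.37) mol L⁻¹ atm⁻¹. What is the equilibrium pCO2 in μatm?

KH = 10^(−1.37) = 4.266×10^-2 mol L⁻¹ atm⁻¹
pCO2 = [CO2*]/KH = 25.5×10^-6 / 4.266×10^-2 = 5.98×10^-4 atm = 598 μatm

pCO2 = 598 μatm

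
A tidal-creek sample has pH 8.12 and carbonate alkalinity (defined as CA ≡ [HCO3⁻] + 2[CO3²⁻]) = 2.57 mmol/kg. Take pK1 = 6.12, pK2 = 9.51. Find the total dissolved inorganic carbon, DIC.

DIC = 2.50 mmol/kg

CA = [HCO3⁻] + 2[CO3²⁻] = (α₁ + 2α₂)·DIC
At pH 8.12: [H⁺]/K1 = 10^-2.00 = 0.010000, K2/[H⁺] = 10^-1.39 = 0.040738
α₁ = 1/(1 + 0.010000 + 0.040738) = 1/1.0507 = 0.9517; α₂ = α₁·K2/[H⁺] = 0.03877
α₁ + 2α₂ = 1.0293
DIC = CA / (α₁ + 2α₂) = 2.57 / 1.0293 = 2.50 mmol/kg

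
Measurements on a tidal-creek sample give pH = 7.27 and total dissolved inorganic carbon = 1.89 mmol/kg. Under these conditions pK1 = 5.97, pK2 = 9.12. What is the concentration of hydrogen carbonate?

[HCO3⁻] = 1.78 mmol/kg

α₁ = 1 / (1 + [H⁺]/K1 + K2/[H⁺]) = 1 / (1 + 10^-1.30 + 10^-1.85)
   = 1 / (1 + 0.050119 + 0.014125) = 1/1.0642 = 0.9396
[HCO3⁻] = α₁ × DIC = 0.9396 × 1.89 = 1.78 mmol/kg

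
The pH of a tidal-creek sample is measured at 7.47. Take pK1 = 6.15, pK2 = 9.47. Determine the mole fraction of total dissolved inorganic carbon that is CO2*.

α₀ = 1 / (1 + K1/[H⁺] + K1K2/[H⁺]²) = 1 / (1 + 10^+1.32 + 10^-0.68)
   = 1 / (1 + 20.893 + 0.20893) = 1/22.102 = 0.04524

α₀ = 0.0452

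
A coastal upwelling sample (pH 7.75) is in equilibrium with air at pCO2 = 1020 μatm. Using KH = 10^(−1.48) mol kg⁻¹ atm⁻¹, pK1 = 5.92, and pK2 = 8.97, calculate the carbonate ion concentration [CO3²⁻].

[CO2*] = KH · pCO2 = 10^(−1.48) × 1020×10^-6 = 3.378×10^-5 mol/kg
α₀ = 1/(1 + K1/[H⁺] + K1K2/[H⁺]²) = 1/(1 + 10^+1.83 + 10^+0.61) = 0.01376
DIC = [CO2*]/α₀ = 3.378×10^-5 / 0.01376 = 2.455 mmol/kg
[CO3²⁻] = α₂·DIC; α₂ = 0.05605, so [CO3²⁻] = 0.05605 × 2.455 = 0.138 mmol/kg

[CO3²⁻] = 0.138 mmol/kg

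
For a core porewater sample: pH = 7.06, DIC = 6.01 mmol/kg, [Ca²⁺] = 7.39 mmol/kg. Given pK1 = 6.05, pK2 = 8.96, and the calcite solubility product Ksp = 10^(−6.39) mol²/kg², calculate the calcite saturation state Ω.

Ω = 1.24

α₂ = 1 / (1 + [H⁺]/K2 + [H⁺]²/(K1K2)) = 1 / (1 + 10^+1.90 + 10^+0.89)
   = 1 / (1 + 79.433 + 7.7625) = 1/88.195 = 0.01134
[CO3²⁻] = α₂ × DIC = 0.01134 × 6.01 = 0.06814 mmol/kg
Ksp = 10^(−6.39) = 4.074×10^-7
Ω = [Ca²⁺][CO3²⁻]/Ksp = (7.39×10^-3)(6.814×10^-5) / 4.074×10^-7 = 1.24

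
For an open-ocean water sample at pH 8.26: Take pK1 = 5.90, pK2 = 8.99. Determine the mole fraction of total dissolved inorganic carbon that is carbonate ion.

α₂ = 0.156

α₂ = 1 / (1 + [H⁺]/K2 + [H⁺]²/(K1K2)) = 1 / (1 + 10^+0.73 + 10^-1.63)
   = 1 / (1 + 5.3703 + 0.023442) = 1/6.3938 = 0.1564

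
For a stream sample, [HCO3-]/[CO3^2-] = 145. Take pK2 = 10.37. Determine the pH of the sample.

pH = 8.21

From K2 = [H⁺][CO3^2-]/[HCO3-]:  pH = pK2 − log₁₀([HCO3-]/[CO3^2-])
log₁₀(145) = +2.161
pH = 10.37 − (+2.161) = 8.21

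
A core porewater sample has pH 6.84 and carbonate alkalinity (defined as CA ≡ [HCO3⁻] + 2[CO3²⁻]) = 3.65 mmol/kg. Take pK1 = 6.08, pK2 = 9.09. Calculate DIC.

CA = [HCO3⁻] + 2[CO3²⁻] = (α₁ + 2α₂)·DIC
At pH 6.84: [H⁺]/K1 = 10^-0.76 = 0.17378, K2/[H⁺] = 10^-2.25 = 0.0056234
α₁ = 1/(1 + 0.17378 + 0.0056234) = 1/1.1794 = 0.8479; α₂ = α₁·K2/[H⁺] = 0.004768
α₁ + 2α₂ = 0.8574
DIC = CA / (α₁ + 2α₂) = 3.65 / 0.8574 = 4.26 mmol/kg

DIC = 4.26 mmol/kg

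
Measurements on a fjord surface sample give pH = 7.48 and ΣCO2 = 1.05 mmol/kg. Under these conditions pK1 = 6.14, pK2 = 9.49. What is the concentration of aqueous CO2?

α₀ = 1 / (1 + K1/[H⁺] + K1K2/[H⁺]²) = 1 / (1 + 10^+1.34 + 10^-0.67)
   = 1 / (1 + 21.878 + 0.21380) = 1/23.091 = 0.04331
[CO2*] = α₀ × DIC = 0.04331 × 1.05 = 0.0455 mmol/kg

[CO2*] = 0.0455 mmol/kg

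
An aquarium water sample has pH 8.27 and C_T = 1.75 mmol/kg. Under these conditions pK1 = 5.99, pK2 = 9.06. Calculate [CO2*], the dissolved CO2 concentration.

α₀ = 1 / (1 + K1/[H⁺] + K1K2/[H⁺]²) = 1 / (1 + 10^+2.28 + 10^+1.49)
   = 1 / (1 + 190.55 + 30.903) = 1/222.45 = 0.004495
[CO2*] = α₀ × DIC = 0.004495 × 1.75 = 0.00787 mmol/kg = 7.87 μmol/kg

[CO2*] = 7.87 μmol/kg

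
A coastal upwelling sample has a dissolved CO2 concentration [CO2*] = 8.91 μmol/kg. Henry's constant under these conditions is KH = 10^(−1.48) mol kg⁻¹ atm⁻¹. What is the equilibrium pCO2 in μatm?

pCO2 = 269 μatm

KH = 10^(−1.48) = 3.311×10^-2 mol kg⁻¹ atm⁻¹
pCO2 = [CO2*]/KH = 8.91×10^-6 / 3.311×10^-2 = 2.69×10^-4 atm = 269 μatm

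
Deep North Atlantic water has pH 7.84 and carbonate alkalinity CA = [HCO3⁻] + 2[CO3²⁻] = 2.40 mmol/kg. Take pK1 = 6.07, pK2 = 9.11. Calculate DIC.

CA = [HCO3⁻] + 2[CO3²⁻] = (α₁ + 2α₂)·DIC
At pH 7.84: [H⁺]/K1 = 10^-1.77 = 0.016982, K2/[H⁺] = 10^-1.27 = 0.053703
α₁ = 1/(1 + 0.016982 + 0.053703) = 1/1.0707 = 0.9340; α₂ = α₁·K2/[H⁺] = 0.05016
α₁ + 2α₂ = 1.0343
DIC = CA / (α₁ + 2α₂) = 2.40 / 1.0343 = 2.32 mmol/kg

DIC = 2.32 mmol/kg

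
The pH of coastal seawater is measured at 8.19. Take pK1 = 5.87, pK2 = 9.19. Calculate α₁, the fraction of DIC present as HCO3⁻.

α₁ = 1 / (1 + [H⁺]/K1 + K2/[H⁺]) = 1 / (1 + 10^-2.32 + 10^-1.00)
   = 1 / (1 + 0.0047863 + 0.10000) = 1/1.1048 = 0.9052

α₁ = 0.905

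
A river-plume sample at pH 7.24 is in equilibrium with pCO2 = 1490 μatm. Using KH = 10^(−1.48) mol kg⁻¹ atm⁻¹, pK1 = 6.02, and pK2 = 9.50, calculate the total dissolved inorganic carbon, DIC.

[CO2*] = KH · pCO2 = 10^(−1.48) × 1490×10^-6 = 4.934×10^-5 mol/kg
α₀ = 1/(1 + K1/[H⁺] + K1K2/[H⁺]²) = 1/(1 + 10^+1.22 + 10^-1.04) = 0.05654
DIC = [CO2*]/α₀ = 4.934×10^-5 / 0.05654 = 0.873 mmol/kg

DIC = 0.873 mmol/kg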